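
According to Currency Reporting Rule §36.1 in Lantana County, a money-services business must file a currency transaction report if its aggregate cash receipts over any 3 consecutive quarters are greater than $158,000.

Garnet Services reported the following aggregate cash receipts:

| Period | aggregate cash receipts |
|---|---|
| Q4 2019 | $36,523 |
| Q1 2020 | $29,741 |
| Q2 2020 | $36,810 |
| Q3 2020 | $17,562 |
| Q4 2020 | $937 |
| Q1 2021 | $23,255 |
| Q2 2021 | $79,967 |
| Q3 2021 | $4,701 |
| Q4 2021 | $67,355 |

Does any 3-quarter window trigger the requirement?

No

Q4 2019–Q2 2020: $36,523 + $29,741 + $36,810 = $103,074 (under)
Q1 2020–Q3 2020: $29,741 + $36,810 + $17,562 = $84,113 (under)
Q2 2020–Q4 2020: $36,810 + $17,562 + $937 = $55,309 (under)
Q3 2020–Q1 2021: $17,562 + $937 + $23,255 = $41,754 (under)
Q4 2020–Q2 2021: $937 + $23,255 + $79,967 = $104,159 (under)
Q1 2021–Q3 2021: $23,255 + $79,967 + $4,701 = $107,923 (under)
Q2 2021–Q4 2021: $79,967 + $4,701 + $67,355 = $152,023 (under)
No window exceeds $158,000.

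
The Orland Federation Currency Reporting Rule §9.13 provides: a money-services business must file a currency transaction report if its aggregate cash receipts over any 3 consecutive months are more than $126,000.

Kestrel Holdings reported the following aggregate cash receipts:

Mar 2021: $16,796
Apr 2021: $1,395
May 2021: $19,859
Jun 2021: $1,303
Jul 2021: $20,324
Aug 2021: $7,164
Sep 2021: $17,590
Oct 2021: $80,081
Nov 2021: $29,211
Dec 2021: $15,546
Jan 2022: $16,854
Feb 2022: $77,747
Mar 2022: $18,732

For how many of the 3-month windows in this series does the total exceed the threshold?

Mar 2021–May 2021: $16,796 + $1,395 + $19,859 = $38,050 (under)
Apr 2021–Jun 2021: $1,395 + $19,859 + $1,303 = $22,557 (under)
May 2021–Jul 2021: $19,859 + $1,303 + $20,324 = $41,486 (under)
Jun 2021–Aug 2021: $1,303 + $20,324 + $7,164 = $28,791 (under)
Jul 2021–Sep 2021: $20,324 + $7,164 + $17,590 = $45,078 (under)
Aug 2021–Oct 2021: $7,164 + $17,590 + $80,081 = $104,835 (under)
Sep 2021–Nov 2021: $17,590 + $80,081 + $29,211 = $126,882 (over)
Oct 2021–Dec 2021: $80,081 + $29,211 + $15,546 = $124,838 (under)
Nov 2021–Jan 2022: $29,211 + $15,546 + $16,854 = $61,611 (under)
Dec 2021–Feb 2022: $15,546 + $16,854 + $77,747 = $110,147 (under)
Jan 2022–Mar 2022: $16,854 + $77,747 + $18,732 = $113,333 (under)
1 window exceeds the threshold.

1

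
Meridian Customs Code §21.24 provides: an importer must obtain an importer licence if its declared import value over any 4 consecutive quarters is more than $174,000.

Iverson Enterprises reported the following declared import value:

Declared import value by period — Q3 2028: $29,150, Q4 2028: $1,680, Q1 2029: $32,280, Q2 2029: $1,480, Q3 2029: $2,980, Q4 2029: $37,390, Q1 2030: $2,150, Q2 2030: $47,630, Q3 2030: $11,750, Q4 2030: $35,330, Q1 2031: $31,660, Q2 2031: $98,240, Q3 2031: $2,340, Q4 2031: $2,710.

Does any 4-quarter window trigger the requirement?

Yes

Q3 2028–Q2 2029: $29,150 + $1,680 + $32,280 + $1,480 = $64,590 (under)
Q4 2028–Q3 2029: $1,680 + $32,280 + $1,480 + $2,980 = $38,420 (under)
Q1 2029–Q4 2029: $32,280 + $1,480 + $2,980 + $37,390 = $74,130 (under)
Q2 2029–Q1 2030: $1,480 + $2,980 + $37,390 + $2,150 = $44,000 (under)
Q3 2029–Q2 2030: $2,980 + $37,390 + $2,150 + $47,630 = $90,150 (under)
Q4 2029–Q3 2030: $37,390 + $2,150 + $47,630 + $11,750 = $98,920 (under)
Q1 2030–Q4 2030: $2,150 + $47,630 + $11,750 + $35,330 = $96,860 (under)
Q2 2030–Q1 2031: $47,630 + $11,750 + $35,330 + $31,660 = $126,370 (under)
Q3 2030–Q2 2031: $11,750 + $35,330 + $31,660 + $98,240 = $176,980 (over)
Q4 2030–Q3 2031: $35,330 + $31,660 + $98,240 + $2,340 = $167,570 (under)
Q1 2031–Q4 2031: $31,660 + $98,240 + $2,340 + $2,710 = $134,950 (under)
At least one window exceeds $174,000.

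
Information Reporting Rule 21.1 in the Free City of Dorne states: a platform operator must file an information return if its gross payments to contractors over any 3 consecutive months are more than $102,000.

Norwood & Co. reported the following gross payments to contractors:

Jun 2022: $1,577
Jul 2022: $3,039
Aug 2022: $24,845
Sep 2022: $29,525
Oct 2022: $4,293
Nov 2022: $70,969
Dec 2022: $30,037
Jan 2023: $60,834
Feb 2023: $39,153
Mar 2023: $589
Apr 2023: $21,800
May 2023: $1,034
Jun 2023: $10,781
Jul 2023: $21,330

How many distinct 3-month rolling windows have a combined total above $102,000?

Jun 2022–Aug 2022: $1,577 + $3,039 + $24,845 = $29,461 (under)
Jul 2022–Sep 2022: $3,039 + $24,845 + $29,525 = $57,409 (under)
Aug 2022–Oct 2022: $24,845 + $29,525 + $4,293 = $58,663 (under)
Sep 2022–Nov 2022: $29,525 + $4,293 + $70,969 = $104,787 (over)
Oct 2022–Dec 2022: $4,293 + $70,969 + $30,037 = $105,299 (over)
Nov 2022–Jan 2023: $70,969 + $30,037 + $60,834 = $161,840 (over)
Dec 2022–Feb 2023: $30,037 + $60,834 + $39,153 = $130,024 (over)
Jan 2023–Mar 2023: $60,834 + $39,153 + $589 = $100,576 (under)
Feb 2023–Apr 2023: $39,153 + $589 + $21,800 = $61,542 (under)
Mar 2023–May 2023: $589 + $21,800 + $1,034 = $23,423 (under)
Apr 2023–Jun 2023: $21,800 + $1,034 + $10,781 = $33,615 (under)
May 2023–Jul 2023: $1,034 + $10,781 + $21,330 = $33,145 (under)
4 windows exceed the threshold.

4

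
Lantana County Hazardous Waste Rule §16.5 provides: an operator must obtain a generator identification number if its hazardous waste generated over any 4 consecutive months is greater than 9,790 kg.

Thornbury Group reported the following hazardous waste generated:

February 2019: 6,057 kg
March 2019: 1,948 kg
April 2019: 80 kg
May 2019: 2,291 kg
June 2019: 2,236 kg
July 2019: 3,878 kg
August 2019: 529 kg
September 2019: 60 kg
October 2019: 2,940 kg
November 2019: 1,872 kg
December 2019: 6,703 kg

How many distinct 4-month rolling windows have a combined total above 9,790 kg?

February 2019–May 2019: 6,057 kg + 1,948 kg + 80 kg + 2,291 kg = 10,376 kg (over)
March 2019–June 2019: 1,948 kg + 80 kg + 2,291 kg + 2,236 kg = 6,555 kg (under)
April 2019–July 2019: 80 kg + 2,291 kg + 2,236 kg + 3,878 kg = 8,485 kg (under)
May 2019–August 2019: 2,291 kg + 2,236 kg + 3,878 kg + 529 kg = 8,934 kg (under)
June 2019–September 2019: 2,236 kg + 3,878 kg + 529 kg + 60 kg = 6,703 kg (under)
July 2019–October 2019: 3,878 kg + 529 kg + 60 kg + 2,940 kg = 7,407 kg (under)
August 2019–November 2019: 529 kg + 60 kg + 2,940 kg + 1,872 kg = 5,401 kg (under)
September 2019–December 2019: 60 kg + 2,940 kg + 1,872 kg + 6,703 kg = 11,575 kg (over)
2 windows exceed the threshold.

2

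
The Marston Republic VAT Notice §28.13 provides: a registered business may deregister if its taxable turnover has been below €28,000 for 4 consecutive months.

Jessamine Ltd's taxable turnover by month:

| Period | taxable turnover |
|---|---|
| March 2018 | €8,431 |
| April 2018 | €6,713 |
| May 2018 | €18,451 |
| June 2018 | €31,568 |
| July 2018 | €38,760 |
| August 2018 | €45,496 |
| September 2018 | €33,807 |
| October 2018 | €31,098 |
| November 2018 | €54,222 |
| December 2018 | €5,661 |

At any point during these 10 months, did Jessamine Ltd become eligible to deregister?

Months below €28,000: March 2018, April 2018, May 2018, December 2018.
Longest run of consecutive months below the threshold: 3.
3 < 4, so Jessamine Ltd never became eligible.

No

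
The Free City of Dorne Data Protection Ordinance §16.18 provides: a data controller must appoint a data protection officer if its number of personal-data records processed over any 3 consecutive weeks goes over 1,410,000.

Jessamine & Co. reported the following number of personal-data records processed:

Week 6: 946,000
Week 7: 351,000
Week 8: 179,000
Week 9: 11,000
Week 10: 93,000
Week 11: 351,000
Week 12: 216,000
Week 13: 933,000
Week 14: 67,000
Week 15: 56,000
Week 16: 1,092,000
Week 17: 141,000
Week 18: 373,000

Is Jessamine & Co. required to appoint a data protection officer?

Yes

Week 6–Week 8: 946,000 + 351,000 + 179,000 = 1,476,000 (over)
Week 7–Week 9: 351,000 + 179,000 + 11,000 = 541,000 (under)
Week 8–Week 10: 179,000 + 11,000 + 93,000 = 283,000 (under)
Week 9–Week 11: 11,000 + 93,000 + 351,000 = 455,000 (under)
Week 10–Week 12: 93,000 + 351,000 + 216,000 = 660,000 (under)
Week 11–Week 13: 351,000 + 216,000 + 933,000 = 1,500,000 (over)
Week 12–Week 14: 216,000 + 933,000 + 67,000 = 1,216,000 (under)
Week 13–Week 15: 933,000 + 67,000 + 56,000 = 1,056,000 (under)
Week 14–Week 16: 67,000 + 56,000 + 1,092,000 = 1,215,000 (under)
Week 15–Week 17: 56,000 + 1,092,000 + 141,000 = 1,289,000 (under)
Week 16–Week 18: 1,092,000 + 141,000 + 373,000 = 1,606,000 (over)
At least one window exceeds 1,410,000.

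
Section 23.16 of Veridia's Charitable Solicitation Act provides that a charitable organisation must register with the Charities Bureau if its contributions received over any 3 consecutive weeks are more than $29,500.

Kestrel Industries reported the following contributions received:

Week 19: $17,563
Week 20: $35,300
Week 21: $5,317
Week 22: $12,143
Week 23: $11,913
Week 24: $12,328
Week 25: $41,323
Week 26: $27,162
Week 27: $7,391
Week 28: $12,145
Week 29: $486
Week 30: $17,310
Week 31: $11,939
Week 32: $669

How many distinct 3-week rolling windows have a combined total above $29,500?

10

Week 19–Week 21: $17,563 + $35,300 + $5,317 = $58,180 (over)
Week 20–Week 22: $35,300 + $5,317 + $12,143 = $52,760 (over)
Week 21–Week 23: $5,317 + $12,143 + $11,913 = $29,373 (under)
Week 22–Week 24: $12,143 + $11,913 + $12,328 = $36,384 (over)
Week 23–Week 25: $11,913 + $12,328 + $41,323 = $65,564 (over)
Week 24–Week 26: $12,328 + $41,323 + $27,162 = $80,813 (over)
Week 25–Week 27: $41,323 + $27,162 + $7,391 = $75,876 (over)
Week 26–Week 28: $27,162 + $7,391 + $12,145 = $46,698 (over)
Week 27–Week 29: $7,391 + $12,145 + $486 = $20,022 (under)
Week 28–Week 30: $12,145 + $486 + $17,310 = $29,941 (over)
Week 29–Week 31: $486 + $17,310 + $11,939 = $29,735 (over)
Week 30–Week 32: $17,310 + $11,939 + $669 = $29,918 (over)
10 windows exceed the threshold.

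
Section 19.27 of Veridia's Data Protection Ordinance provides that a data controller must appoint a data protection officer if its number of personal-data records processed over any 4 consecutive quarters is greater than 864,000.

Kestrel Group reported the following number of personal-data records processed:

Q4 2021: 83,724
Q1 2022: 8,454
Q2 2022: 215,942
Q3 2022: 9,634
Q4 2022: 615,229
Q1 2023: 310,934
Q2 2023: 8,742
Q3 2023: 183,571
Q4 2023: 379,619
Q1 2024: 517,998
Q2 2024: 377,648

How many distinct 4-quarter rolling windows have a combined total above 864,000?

6

Q4 2021–Q3 2022: 83,724 + 8,454 + 215,942 + 9,634 = 317,754 (under)
Q1 2022–Q4 2022: 8,454 + 215,942 + 9,634 + 615,229 = 849,259 (under)
Q2 2022–Q1 2023: 215,942 + 9,634 + 615,229 + 310,934 = 1,151,739 (over)
Q3 2022–Q2 2023: 9,634 + 615,229 + 310,934 + 8,742 = 944,539 (over)
Q4 2022–Q3 2023: 615,229 + 310,934 + 8,742 + 183,571 = 1,118,476 (over)
Q1 2023–Q4 2023: 310,934 + 8,742 + 183,571 + 379,619 = 882,866 (over)
Q2 2023–Q1 2024: 8,742 + 183,571 + 379,619 + 517,998 = 1,089,930 (over)
Q3 2023–Q2 2024: 183,571 + 379,619 + 517,998 + 377,648 = 1,458,836 (over)
6 windows exceed the threshold.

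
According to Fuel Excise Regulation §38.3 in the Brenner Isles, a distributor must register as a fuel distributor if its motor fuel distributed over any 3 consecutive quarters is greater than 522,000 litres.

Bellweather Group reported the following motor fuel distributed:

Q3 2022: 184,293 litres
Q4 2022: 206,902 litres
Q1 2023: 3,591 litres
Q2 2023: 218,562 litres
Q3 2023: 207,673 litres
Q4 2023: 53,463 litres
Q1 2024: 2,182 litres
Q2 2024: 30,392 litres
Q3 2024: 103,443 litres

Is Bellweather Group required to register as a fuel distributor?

No

Q3 2022–Q1 2023: 184,293 litres + 206,902 litres + 3,591 litres = 394,786 litres (under)
Q4 2022–Q2 2023: 206,902 litres + 3,591 litres + 218,562 litres = 429,055 litres (under)
Q1 2023–Q3 2023: 3,591 litres + 218,562 litres + 207,673 litres = 429,826 litres (under)
Q2 2023–Q4 2023: 218,562 litres + 207,673 litres + 53,463 litres = 479,698 litres (under)
Q3 2023–Q1 2024: 207,673 litres + 53,463 litres + 2,182 litres = 263,318 litres (under)
Q4 2023–Q2 2024: 53,463 litres + 2,182 litres + 30,392 litres = 86,037 litres (under)
Q1 2024–Q3 2024: 2,182 litres + 30,392 litres + 103,443 litres = 136,017 litres (under)
No window exceeds 522,000 litres.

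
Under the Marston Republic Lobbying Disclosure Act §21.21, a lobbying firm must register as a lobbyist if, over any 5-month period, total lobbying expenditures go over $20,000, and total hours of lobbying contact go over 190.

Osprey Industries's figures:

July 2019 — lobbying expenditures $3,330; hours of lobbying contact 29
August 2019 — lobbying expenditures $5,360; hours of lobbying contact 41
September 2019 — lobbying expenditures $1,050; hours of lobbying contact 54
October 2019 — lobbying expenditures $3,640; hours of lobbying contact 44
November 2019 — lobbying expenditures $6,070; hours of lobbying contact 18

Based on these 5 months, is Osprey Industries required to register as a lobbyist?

No

Total lobbying expenditures: $3,330 + $5,360 + $1,050 + $3,640 + $6,070 = $19,450 (≤ $20,000).
Total hours of lobbying contact: 29 + 41 + 54 + 44 + 18 = 186 (≤ 190).
The test is 'and': the rule requires both, and at least one is not exceeded.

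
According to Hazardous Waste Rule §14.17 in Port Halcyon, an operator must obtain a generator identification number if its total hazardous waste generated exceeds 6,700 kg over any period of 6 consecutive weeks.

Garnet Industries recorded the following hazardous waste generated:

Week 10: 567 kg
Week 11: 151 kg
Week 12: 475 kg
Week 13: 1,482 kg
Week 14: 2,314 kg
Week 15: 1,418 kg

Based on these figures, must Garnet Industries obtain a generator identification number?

Total hazardous waste generated: 567 kg + 151 kg + 475 kg + 1,482 kg + 2,314 kg + 1,418 kg = 6,407 kg.
6,407 kg ≤ 6,700 kg, so the threshold is not exceeded.

No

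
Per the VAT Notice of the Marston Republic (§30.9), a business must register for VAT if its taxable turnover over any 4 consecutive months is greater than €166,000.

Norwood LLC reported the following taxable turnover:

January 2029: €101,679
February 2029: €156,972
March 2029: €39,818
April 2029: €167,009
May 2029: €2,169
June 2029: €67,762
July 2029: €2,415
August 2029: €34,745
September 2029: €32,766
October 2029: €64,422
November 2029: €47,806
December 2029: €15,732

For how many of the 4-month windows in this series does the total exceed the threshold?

5

January 2029–April 2029: €101,679 + €156,972 + €39,818 + €167,009 = €465,478 (over)
February 2029–May 2029: €156,972 + €39,818 + €167,009 + €2,169 = €365,968 (over)
March 2029–June 2029: €39,818 + €167,009 + €2,169 + €67,762 = €276,758 (over)
April 2029–July 2029: €167,009 + €2,169 + €67,762 + €2,415 = €239,355 (over)
May 2029–August 2029: €2,169 + €67,762 + €2,415 + €34,745 = €107,091 (under)
June 2029–September 2029: €67,762 + €2,415 + €34,745 + €32,766 = €137,688 (under)
July 2029–October 2029: €2,415 + €34,745 + €32,766 + €64,422 = €134,348 (under)
August 2029–November 2029: €34,745 + €32,766 + €64,422 + €47,806 = €179,739 (over)
September 2029–December 2029: €32,766 + €64,422 + €47,806 + €15,732 = €160,726 (under)
5 windows exceed the threshold.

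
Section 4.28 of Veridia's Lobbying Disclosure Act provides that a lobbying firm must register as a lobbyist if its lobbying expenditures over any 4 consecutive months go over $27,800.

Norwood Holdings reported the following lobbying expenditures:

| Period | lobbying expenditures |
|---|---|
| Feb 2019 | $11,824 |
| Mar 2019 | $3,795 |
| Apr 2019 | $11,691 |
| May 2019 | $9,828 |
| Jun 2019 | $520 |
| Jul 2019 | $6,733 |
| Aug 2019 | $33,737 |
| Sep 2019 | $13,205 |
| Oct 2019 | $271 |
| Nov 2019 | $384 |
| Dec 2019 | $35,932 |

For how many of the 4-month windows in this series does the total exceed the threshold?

Feb 2019–May 2019: $11,824 + $3,795 + $11,691 + $9,828 = $37,138 (over)
Mar 2019–Jun 2019: $3,795 + $11,691 + $9,828 + $520 = $25,834 (under)
Apr 2019–Jul 2019: $11,691 + $9,828 + $520 + $6,733 = $28,772 (over)
May 2019–Aug 2019: $9,828 + $520 + $6,733 + $33,737 = $50,818 (over)
Jun 2019–Sep 2019: $520 + $6,733 + $33,737 + $13,205 = $54,195 (over)
Jul 2019–Oct 2019: $6,733 + $33,737 + $13,205 + $271 = $53,946 (over)
Aug 2019–Nov 2019: $33,737 + $13,205 + $271 + $384 = $47,597 (over)
Sep 2019–Dec 2019: $13,205 + $271 + $384 + $35,932 = $49,792 (over)
7 windows exceed the threshold.

7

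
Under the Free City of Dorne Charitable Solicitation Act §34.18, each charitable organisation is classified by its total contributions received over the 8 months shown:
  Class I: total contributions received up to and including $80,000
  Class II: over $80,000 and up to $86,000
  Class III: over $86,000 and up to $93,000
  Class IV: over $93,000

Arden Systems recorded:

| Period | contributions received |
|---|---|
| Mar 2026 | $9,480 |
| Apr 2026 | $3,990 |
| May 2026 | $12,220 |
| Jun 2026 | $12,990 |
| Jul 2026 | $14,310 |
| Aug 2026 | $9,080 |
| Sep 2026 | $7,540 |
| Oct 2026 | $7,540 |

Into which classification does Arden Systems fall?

Total contributions received: $9,480 + $3,990 + $12,220 + $12,990 + $14,310 + $9,080 + $7,540 + $7,540 = $77,150.
$77,150 ≤ $80,000, so Class I applies.

Class I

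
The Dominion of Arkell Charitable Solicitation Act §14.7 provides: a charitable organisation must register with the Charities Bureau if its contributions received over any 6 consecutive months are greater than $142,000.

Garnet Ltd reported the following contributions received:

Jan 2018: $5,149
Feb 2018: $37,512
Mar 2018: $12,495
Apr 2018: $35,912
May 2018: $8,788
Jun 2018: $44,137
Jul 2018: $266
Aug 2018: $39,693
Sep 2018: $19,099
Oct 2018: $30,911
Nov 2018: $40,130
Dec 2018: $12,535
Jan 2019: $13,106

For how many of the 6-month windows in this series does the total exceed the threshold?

Jan 2018–Jun 2018: $5,149 + $37,512 + $12,495 + $35,912 + $8,788 + $44,137 = $143,993 (over)
Feb 2018–Jul 2018: $37,512 + $12,495 + $35,912 + $8,788 + $44,137 + $266 = $139,110 (under)
Mar 2018–Aug 2018: $12,495 + $35,912 + $8,788 + $44,137 + $266 + $39,693 = $141,291 (under)
Apr 2018–Sep 2018: $35,912 + $8,788 + $44,137 + $266 + $39,693 + $19,099 = $147,895 (over)
May 2018–Oct 2018: $8,788 + $44,137 + $266 + $39,693 + $19,099 + $30,911 = $142,894 (over)
Jun 2018–Nov 2018: $44,137 + $266 + $39,693 + $19,099 + $30,911 + $40,130 = $174,236 (over)
Jul 2018–Dec 2018: $266 + $39,693 + $19,099 + $30,911 + $40,130 + $12,535 = $142,634 (over)
Aug 2018–Jan 2019: $39,693 + $19,099 + $30,911 + $40,130 + $12,535 + $13,106 = $155,474 (over)
6 windows exceed the threshold.

6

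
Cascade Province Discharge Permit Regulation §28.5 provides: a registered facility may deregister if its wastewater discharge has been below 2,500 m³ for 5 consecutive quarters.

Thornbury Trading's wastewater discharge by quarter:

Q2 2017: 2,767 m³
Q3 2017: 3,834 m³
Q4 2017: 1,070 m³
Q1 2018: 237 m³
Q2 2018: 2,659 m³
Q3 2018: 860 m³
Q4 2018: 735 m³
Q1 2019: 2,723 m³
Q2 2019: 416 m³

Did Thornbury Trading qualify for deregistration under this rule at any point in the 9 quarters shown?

Quarters below 2,500 m³: Q4 2017, Q1 2018, Q3 2018, Q4 2018, Q2 2019.
Longest run of consecutive quarters below the threshold: 2.
2 < 5, so Thornbury Trading never became eligible.

No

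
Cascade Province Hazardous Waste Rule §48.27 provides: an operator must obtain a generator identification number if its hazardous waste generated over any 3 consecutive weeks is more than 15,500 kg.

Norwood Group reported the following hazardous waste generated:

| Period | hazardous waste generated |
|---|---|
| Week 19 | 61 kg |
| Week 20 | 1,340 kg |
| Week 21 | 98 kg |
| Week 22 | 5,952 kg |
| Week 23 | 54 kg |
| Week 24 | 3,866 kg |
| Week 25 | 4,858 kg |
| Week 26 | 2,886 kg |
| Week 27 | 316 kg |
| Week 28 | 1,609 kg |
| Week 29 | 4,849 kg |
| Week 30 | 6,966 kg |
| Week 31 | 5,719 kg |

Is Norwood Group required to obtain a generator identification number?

Yes

Week 19–Week 21: 61 kg + 1,340 kg + 98 kg = 1,499 kg (under)
Week 20–Week 22: 1,340 kg + 98 kg + 5,952 kg = 7,390 kg (under)
Week 21–Week 23: 98 kg + 5,952 kg + 54 kg = 6,104 kg (under)
Week 22–Week 24: 5,952 kg + 54 kg + 3,866 kg = 9,872 kg (under)
Week 23–Week 25: 54 kg + 3,866 kg + 4,858 kg = 8,778 kg (under)
Week 24–Week 26: 3,866 kg + 4,858 kg + 2,886 kg = 11,610 kg (under)
Week 25–Week 27: 4,858 kg + 2,886 kg + 316 kg = 8,060 kg (under)
Week 26–Week 28: 2,886 kg + 316 kg + 1,609 kg = 4,811 kg (under)
Week 27–Week 29: 316 kg + 1,609 kg + 4,849 kg = 6,774 kg (under)
Week 28–Week 30: 1,609 kg + 4,849 kg + 6,966 kg = 13,424 kg (under)
Week 29–Week 31: 4,849 kg + 6,966 kg + 5,719 kg = 17,534 kg (over)
At least one window exceeds 15,500 kg.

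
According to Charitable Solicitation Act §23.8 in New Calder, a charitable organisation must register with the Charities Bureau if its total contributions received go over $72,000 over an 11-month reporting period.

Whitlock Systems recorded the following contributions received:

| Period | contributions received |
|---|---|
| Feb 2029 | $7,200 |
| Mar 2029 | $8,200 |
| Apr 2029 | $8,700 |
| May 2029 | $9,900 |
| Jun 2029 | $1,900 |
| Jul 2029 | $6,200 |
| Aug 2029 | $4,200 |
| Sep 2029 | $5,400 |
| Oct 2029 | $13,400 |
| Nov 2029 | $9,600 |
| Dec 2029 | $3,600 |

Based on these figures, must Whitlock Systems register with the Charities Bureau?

Total contributions received: $7,200 + $8,200 + $8,700 + $9,900 + $1,900 + $6,200 + $4,200 + $5,400 + $13,400 + $9,600 + $3,600 = $78,300.
$78,300 > $72,000, so the threshold is exceeded.

Yes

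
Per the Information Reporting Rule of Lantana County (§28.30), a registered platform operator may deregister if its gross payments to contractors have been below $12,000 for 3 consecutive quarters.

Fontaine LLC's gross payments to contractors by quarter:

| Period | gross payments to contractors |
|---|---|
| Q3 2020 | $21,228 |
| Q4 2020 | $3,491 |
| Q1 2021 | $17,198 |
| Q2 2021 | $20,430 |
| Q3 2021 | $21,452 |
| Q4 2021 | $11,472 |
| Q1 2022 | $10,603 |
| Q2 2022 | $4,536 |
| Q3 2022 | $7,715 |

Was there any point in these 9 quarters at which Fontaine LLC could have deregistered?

Yes

Quarters below $12,000: Q4 2020, Q4 2021, Q1 2022, Q2 2022, Q3 2022.
Longest run of consecutive quarters below the threshold: 4.
4 ≥ 3, so Fontaine LLC became eligible.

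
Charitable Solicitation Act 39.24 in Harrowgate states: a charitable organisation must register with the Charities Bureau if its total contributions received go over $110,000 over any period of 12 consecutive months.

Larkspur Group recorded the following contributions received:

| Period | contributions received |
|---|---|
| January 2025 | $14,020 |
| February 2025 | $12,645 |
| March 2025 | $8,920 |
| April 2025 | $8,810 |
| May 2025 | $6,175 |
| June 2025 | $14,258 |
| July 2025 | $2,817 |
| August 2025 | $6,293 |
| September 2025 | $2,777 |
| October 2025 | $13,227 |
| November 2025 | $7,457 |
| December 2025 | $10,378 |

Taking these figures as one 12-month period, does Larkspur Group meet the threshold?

Total contributions received: $14,020 + $12,645 + $8,920 + $8,810 + $6,175 + $14,258 + $2,817 + $6,293 + $2,777 + $13,227 + $7,457 + $10,378 = $107,777.
$107,777 ≤ $110,000, so the threshold is not exceeded.

No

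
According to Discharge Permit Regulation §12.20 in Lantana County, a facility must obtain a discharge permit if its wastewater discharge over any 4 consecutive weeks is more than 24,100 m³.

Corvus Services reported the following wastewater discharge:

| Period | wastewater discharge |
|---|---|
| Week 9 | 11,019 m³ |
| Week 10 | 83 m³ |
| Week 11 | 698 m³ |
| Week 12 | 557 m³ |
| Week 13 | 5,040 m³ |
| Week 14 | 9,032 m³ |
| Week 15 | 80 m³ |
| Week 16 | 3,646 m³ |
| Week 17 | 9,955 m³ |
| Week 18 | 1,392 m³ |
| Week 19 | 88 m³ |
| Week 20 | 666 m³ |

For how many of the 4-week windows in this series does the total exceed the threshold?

0

Week 9–Week 12: 11,019 m³ + 83 m³ + 698 m³ + 557 m³ = 12,357 m³ (under)
Week 10–Week 13: 83 m³ + 698 m³ + 557 m³ + 5,040 m³ = 6,378 m³ (under)
Week 11–Week 14: 698 m³ + 557 m³ + 5,040 m³ + 9,032 m³ = 15,327 m³ (under)
Week 12–Week 15: 557 m³ + 5,040 m³ + 9,032 m³ + 80 m³ = 14,709 m³ (under)
Week 13–Week 16: 5,040 m³ + 9,032 m³ + 80 m³ + 3,646 m³ = 17,798 m³ (under)
Week 14–Week 17: 9,032 m³ + 80 m³ + 3,646 m³ + 9,955 m³ = 22,713 m³ (under)
Week 15–Week 18: 80 m³ + 3,646 m³ + 9,955 m³ + 1,392 m³ = 15,073 m³ (under)
Week 16–Week 19: 3,646 m³ + 9,955 m³ + 1,392 m³ + 88 m³ = 15,081 m³ (under)
Week 17–Week 20: 9,955 m³ + 1,392 m³ + 88 m³ + 666 m³ = 12,101 m³ (under)
0 windows exceed the threshold.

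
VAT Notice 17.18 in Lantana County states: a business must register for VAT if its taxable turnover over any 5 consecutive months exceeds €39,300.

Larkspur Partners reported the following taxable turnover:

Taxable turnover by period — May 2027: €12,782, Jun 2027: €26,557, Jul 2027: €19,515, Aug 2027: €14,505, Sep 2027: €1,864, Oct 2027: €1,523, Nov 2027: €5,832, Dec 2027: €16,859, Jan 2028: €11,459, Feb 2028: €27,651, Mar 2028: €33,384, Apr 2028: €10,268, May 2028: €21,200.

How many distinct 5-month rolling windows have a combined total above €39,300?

8

May 2027–Sep 2027: €12,782 + €26,557 + €19,515 + €14,505 + €1,864 = €75,223 (over)
Jun 2027–Oct 2027: €26,557 + €19,515 + €14,505 + €1,864 + €1,523 = €63,964 (over)
Jul 2027–Nov 2027: €19,515 + €14,505 + €1,864 + €1,523 + €5,832 = €43,239 (over)
Aug 2027–Dec 2027: €14,505 + €1,864 + €1,523 + €5,832 + €16,859 = €40,583 (over)
Sep 2027–Jan 2028: €1,864 + €1,523 + €5,832 + €16,859 + €11,459 = €37,537 (under)
Oct 2027–Feb 2028: €1,523 + €5,832 + €16,859 + €11,459 + €27,651 = €63,324 (over)
Nov 2027–Mar 2028: €5,832 + €16,859 + €11,459 + €27,651 + €33,384 = €95,185 (over)
Dec 2027–Apr 2028: €16,859 + €11,459 + €27,651 + €33,384 + €10,268 = €99,621 (over)
Jan 2028–May 2028: €11,459 + €27,651 + €33,384 + €10,268 + €21,200 = €103,962 (over)
8 windows exceed the threshold.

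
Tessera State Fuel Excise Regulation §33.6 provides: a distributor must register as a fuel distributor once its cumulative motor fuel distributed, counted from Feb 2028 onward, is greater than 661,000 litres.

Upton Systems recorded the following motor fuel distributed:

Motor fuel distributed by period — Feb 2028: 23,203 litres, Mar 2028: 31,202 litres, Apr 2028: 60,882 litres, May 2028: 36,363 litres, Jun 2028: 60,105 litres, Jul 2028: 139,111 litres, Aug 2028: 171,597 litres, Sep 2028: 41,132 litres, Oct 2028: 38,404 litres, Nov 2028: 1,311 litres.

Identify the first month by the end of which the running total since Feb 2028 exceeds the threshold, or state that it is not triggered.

Not triggered

Through Feb 2028: 23,203 litres
Through Mar 2028: 54,405 litres
Through Apr 2028: 115,287 litres
Through May 2028: 151,650 litres
Through Jun 2028: 211,755 litres
Through Jul 2028: 350,866 litres
Through Aug 2028: 522,463 litres
Through Sep 2028: 563,595 litres
Through Oct 2028: 601,999 litres
Through Nov 2028: 603,310 litres
Final cumulative total 603,310 litres ≤ 661,000 litres; the threshold is never exceeded.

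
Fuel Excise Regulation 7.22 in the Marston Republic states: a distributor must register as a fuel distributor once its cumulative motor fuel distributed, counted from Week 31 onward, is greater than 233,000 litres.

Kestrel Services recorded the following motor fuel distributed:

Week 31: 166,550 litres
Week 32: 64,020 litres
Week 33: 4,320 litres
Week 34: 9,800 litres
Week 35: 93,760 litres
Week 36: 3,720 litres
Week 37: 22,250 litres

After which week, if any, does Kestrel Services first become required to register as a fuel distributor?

Through Week 31: 166,550 litres
Through Week 32: 230,570 litres
Through Week 33: 234,890 litres ← exceeds threshold

Week 33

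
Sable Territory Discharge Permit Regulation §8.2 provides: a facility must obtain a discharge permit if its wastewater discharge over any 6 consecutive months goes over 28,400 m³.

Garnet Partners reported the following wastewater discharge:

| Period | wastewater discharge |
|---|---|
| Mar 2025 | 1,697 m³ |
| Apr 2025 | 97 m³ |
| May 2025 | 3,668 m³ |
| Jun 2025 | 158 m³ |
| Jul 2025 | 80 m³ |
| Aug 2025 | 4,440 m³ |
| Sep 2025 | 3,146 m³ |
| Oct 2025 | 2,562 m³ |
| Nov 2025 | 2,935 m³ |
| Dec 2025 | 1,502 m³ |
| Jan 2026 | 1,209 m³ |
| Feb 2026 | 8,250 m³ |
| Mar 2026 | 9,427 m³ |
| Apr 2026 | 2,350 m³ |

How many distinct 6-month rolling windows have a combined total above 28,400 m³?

0

Mar 2025–Aug 2025: 1,697 m³ + 97 m³ + 3,668 m³ + 158 m³ + 80 m³ + 4,440 m³ = 10,140 m³ (under)
Apr 2025–Sep 2025: 97 m³ + 3,668 m³ + 158 m³ + 80 m³ + 4,440 m³ + 3,146 m³ = 11,589 m³ (under)
May 2025–Oct 2025: 3,668 m³ + 158 m³ + 80 m³ + 4,440 m³ + 3,146 m³ + 2,562 m³ = 14,054 m³ (under)
Jun 2025–Nov 2025: 158 m³ + 80 m³ + 4,440 m³ + 3,146 m³ + 2,562 m³ + 2,935 m³ = 13,321 m³ (under)
Jul 2025–Dec 2025: 80 m³ + 4,440 m³ + 3,146 m³ + 2,562 m³ + 2,935 m³ + 1,502 m³ = 14,665 m³ (under)
Aug 2025–Jan 2026: 4,440 m³ + 3,146 m³ + 2,562 m³ + 2,935 m³ + 1,502 m³ + 1,209 m³ = 15,794 m³ (under)
Sep 2025–Feb 2026: 3,146 m³ + 2,562 m³ + 2,935 m³ + 1,502 m³ + 1,209 m³ + 8,250 m³ = 19,604 m³ (under)
Oct 2025–Mar 2026: 2,562 m³ + 2,935 m³ + 1,502 m³ + 1,209 m³ + 8,250 m³ + 9,427 m³ = 25,885 m³ (under)
Nov 2025–Apr 2026: 2,935 m³ + 1,502 m³ + 1,209 m³ + 8,250 m³ + 9,427 m³ + 2,350 m³ = 25,673 m³ (under)
0 windows exceed the threshold.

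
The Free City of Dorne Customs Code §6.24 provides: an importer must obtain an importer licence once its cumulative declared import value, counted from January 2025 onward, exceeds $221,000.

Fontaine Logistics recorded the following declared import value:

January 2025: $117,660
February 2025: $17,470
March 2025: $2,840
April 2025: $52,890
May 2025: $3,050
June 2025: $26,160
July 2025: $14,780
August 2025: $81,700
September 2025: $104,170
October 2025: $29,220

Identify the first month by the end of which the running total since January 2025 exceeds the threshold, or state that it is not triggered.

Through January 2025: $117,660
Through February 2025: $135,130
Through March 2025: $137,970
Through April 2025: $190,860
Through May 2025: $193,910
Through June 2025: $220,070
Through July 2025: $234,850 ← exceeds threshold

July 2025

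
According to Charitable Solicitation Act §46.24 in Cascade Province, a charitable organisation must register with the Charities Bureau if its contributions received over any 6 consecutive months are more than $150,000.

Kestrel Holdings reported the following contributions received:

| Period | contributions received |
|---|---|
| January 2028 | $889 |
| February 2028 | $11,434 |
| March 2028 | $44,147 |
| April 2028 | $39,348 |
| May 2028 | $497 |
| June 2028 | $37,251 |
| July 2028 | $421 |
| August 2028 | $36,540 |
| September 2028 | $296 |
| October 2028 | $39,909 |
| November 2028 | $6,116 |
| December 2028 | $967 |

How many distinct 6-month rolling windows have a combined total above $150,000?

1

January 2028–June 2028: $889 + $11,434 + $44,147 + $39,348 + $497 + $37,251 = $133,566 (under)
February 2028–July 2028: $11,434 + $44,147 + $39,348 + $497 + $37,251 + $421 = $133,098 (under)
March 2028–August 2028: $44,147 + $39,348 + $497 + $37,251 + $421 + $36,540 = $158,204 (over)
April 2028–September 2028: $39,348 + $497 + $37,251 + $421 + $36,540 + $296 = $114,353 (under)
May 2028–October 2028: $497 + $37,251 + $421 + $36,540 + $296 + $39,909 = $114,914 (under)
June 2028–November 2028: $37,251 + $421 + $36,540 + $296 + $39,909 + $6,116 = $120,533 (under)
July 2028–December 2028: $421 + $36,540 + $296 + $39,909 + $6,116 + $967 = $84,249 (under)
1 window exceeds the threshold.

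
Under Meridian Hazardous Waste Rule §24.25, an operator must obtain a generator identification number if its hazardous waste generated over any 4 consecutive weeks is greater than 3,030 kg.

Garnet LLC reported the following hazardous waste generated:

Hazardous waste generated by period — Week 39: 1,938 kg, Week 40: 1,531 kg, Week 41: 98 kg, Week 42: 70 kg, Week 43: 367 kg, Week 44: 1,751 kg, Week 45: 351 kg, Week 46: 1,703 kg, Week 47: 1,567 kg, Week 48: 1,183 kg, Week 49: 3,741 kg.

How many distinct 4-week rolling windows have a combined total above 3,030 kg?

5

Week 39–Week 42: 1,938 kg + 1,531 kg + 98 kg + 70 kg = 3,637 kg (over)
Week 40–Week 43: 1,531 kg + 98 kg + 70 kg + 367 kg = 2,066 kg (under)
Week 41–Week 44: 98 kg + 70 kg + 367 kg + 1,751 kg = 2,286 kg (under)
Week 42–Week 45: 70 kg + 367 kg + 1,751 kg + 351 kg = 2,539 kg (under)
Week 43–Week 46: 367 kg + 1,751 kg + 351 kg + 1,703 kg = 4,172 kg (over)
Week 44–Week 47: 1,751 kg + 351 kg + 1,703 kg + 1,567 kg = 5,372 kg (over)
Week 45–Week 48: 351 kg + 1,703 kg + 1,567 kg + 1,183 kg = 4,804 kg (over)
Week 46–Week 49: 1,703 kg + 1,567 kg + 1,183 kg + 3,741 kg = 8,194 kg (over)
5 windows exceed the threshold.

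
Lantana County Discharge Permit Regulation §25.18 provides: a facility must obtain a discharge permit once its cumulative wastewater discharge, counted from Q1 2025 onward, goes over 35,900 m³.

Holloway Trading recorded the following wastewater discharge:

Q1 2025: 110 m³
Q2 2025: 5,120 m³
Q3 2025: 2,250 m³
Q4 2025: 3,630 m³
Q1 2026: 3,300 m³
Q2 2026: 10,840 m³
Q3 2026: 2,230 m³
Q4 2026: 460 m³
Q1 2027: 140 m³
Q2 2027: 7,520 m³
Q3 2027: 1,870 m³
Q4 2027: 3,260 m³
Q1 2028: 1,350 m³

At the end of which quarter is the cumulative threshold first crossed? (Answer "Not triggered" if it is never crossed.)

Through Q1 2025: 110 m³
Through Q2 2025: 5,230 m³
Through Q3 2025: 7,480 m³
Through Q4 2025: 11,110 m³
Through Q1 2026: 14,410 m³
Through Q2 2026: 25,250 m³
Through Q3 2026: 27,480 m³
Through Q4 2026: 27,940 m³
Through Q1 2027: 28,080 m³
Through Q2 2027: 35,600 m³
Through Q3 2027: 37,470 m³ ← exceeds threshold

Q3 2027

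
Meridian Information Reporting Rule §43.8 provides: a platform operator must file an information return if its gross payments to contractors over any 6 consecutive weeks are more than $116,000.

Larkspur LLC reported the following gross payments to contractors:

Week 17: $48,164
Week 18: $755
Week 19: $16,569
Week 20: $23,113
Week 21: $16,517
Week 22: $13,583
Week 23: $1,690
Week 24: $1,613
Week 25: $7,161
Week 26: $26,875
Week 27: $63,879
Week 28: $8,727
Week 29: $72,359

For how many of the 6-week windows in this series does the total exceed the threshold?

2

Week 17–Week 22: $48,164 + $755 + $16,569 + $23,113 + $16,517 + $13,583 = $118,701 (over)
Week 18–Week 23: $755 + $16,569 + $23,113 + $16,517 + $13,583 + $1,690 = $72,227 (under)
Week 19–Week 24: $16,569 + $23,113 + $16,517 + $13,583 + $1,690 + $1,613 = $73,085 (under)
Week 20–Week 25: $23,113 + $16,517 + $13,583 + $1,690 + $1,613 + $7,161 = $63,677 (under)
Week 21–Week 26: $16,517 + $13,583 + $1,690 + $1,613 + $7,161 + $26,875 = $67,439 (under)
Week 22–Week 27: $13,583 + $1,690 + $1,613 + $7,161 + $26,875 + $63,879 = $114,801 (under)
Week 23–Week 28: $1,690 + $1,613 + $7,161 + $26,875 + $63,879 + $8,727 = $109,945 (under)
Week 24–Week 29: $1,613 + $7,161 + $26,875 + $63,879 + $8,727 + $72,359 = $180,614 (over)
2 windows exceed the threshold.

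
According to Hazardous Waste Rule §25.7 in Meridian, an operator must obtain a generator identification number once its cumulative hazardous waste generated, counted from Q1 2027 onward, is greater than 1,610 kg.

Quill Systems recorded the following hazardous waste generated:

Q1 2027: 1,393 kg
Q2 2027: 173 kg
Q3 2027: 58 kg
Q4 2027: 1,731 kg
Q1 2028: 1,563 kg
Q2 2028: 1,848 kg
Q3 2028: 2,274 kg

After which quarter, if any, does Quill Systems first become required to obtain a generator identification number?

Through Q1 2027: 1,393 kg
Through Q2 2027: 1,566 kg
Through Q3 2027: 1,624 kg ← exceeds threshold

Q3 2027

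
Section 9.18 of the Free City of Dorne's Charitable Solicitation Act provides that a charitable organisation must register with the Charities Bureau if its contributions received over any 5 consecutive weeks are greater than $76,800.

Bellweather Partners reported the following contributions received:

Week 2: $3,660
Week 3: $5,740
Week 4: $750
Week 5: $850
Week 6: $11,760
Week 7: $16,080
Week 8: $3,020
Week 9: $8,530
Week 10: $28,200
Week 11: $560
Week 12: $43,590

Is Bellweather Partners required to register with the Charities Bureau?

Yes

Week 2–Week 6: $3,660 + $5,740 + $750 + $850 + $11,760 = $22,760 (under)
Week 3–Week 7: $5,740 + $750 + $850 + $11,760 + $16,080 = $35,180 (under)
Week 4–Week 8: $750 + $850 + $11,760 + $16,080 + $3,020 = $32,460 (under)
Week 5–Week 9: $850 + $11,760 + $16,080 + $3,020 + $8,530 = $40,240 (under)
Week 6–Week 10: $11,760 + $16,080 + $3,020 + $8,530 + $28,200 = $67,590 (under)
Week 7–Week 11: $16,080 + $3,020 + $8,530 + $28,200 + $560 = $56,390 (under)
Week 8–Week 12: $3,020 + $8,530 + $28,200 + $560 + $43,590 = $83,900 (over)
At least one window exceeds $76,800.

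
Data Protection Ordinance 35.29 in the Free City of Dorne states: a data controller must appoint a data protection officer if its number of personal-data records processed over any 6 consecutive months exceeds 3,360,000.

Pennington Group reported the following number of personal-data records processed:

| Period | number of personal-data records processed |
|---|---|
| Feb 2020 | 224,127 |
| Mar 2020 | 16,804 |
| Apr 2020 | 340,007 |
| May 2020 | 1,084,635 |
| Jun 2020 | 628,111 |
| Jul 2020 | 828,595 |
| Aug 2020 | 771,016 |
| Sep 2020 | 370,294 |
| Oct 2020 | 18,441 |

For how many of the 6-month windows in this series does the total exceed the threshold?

Feb 2020–Jul 2020: 224,127 + 16,804 + 340,007 + 1,084,635 + 628,111 + 828,595 = 3,122,279 (under)
Mar 2020–Aug 2020: 16,804 + 340,007 + 1,084,635 + 628,111 + 828,595 + 771,016 = 3,669,168 (over)
Apr 2020–Sep 2020: 340,007 + 1,084,635 + 628,111 + 828,595 + 771,016 + 370,294 = 4,022,658 (over)
May 2020–Oct 2020: 1,084,635 + 628,111 + 828,595 + 771,016 + 370,294 + 18,441 = 3,701,092 (over)
3 windows exceed the threshold.

3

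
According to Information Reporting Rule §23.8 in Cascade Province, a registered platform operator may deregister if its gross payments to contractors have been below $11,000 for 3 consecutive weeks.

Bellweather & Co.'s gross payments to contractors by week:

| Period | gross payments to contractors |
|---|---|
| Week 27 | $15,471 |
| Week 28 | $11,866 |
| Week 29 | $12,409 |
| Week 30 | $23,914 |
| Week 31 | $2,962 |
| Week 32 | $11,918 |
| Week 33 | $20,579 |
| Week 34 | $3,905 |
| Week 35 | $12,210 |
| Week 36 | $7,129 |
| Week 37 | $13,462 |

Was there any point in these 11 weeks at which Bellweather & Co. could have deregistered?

No

Weeks below $11,000: Week 31, Week 34, Week 36.
Longest run of consecutive weeks below the threshold: 1.
1 < 3, so Bellweather & Co. never became eligible.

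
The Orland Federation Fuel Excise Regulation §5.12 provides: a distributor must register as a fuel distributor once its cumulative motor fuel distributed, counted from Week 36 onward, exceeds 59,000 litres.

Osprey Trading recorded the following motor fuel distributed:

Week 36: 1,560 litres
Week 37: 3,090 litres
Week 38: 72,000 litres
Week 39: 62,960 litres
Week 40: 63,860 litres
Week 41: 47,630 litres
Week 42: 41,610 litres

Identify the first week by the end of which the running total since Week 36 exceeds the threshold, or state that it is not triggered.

Through Week 36: 1,560 litres
Through Week 37: 4,650 litres
Through Week 38: 76,650 litres ← exceeds threshold

Week 38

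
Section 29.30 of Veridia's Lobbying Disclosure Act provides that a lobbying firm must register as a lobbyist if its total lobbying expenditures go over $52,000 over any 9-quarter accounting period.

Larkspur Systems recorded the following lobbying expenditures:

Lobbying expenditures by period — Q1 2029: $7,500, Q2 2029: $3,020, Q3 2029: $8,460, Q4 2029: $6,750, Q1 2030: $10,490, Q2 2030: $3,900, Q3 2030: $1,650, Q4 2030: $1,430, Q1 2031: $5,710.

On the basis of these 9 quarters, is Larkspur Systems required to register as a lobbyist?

Total lobbying expenditures: $7,500 + $3,020 + $8,460 + $6,750 + $10,490 + $3,900 + $1,650 + $1,430 + $5,710 = $48,910.
$48,910 ≤ $52,000, so the threshold is not exceeded.

No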